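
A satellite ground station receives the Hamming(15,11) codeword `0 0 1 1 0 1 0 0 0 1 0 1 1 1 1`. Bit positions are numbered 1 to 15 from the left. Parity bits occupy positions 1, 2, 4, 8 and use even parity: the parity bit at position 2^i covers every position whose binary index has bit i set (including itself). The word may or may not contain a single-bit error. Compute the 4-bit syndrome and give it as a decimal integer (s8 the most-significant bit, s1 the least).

s1: b1⊕b3⊕b5⊕b7⊕b9⊕b11⊕b13⊕b15 = 0⊕1⊕0⊕0⊕0⊕0⊕1⊕1 = 1
s2: b2⊕b3⊕b6⊕b7⊕b10⊕b11⊕b14⊕b15 = 0⊕1⊕1⊕0⊕1⊕0⊕1⊕1 = 1
s4: b4⊕b5⊕b6⊕b7⊕b12⊕b13⊕b14⊕b15 = 1⊕0⊕1⊕0⊕1⊕1⊕1⊕1 = 0
s8: b8⊕b9⊕b10⊕b11⊕b12⊕b13⊕b14⊕b15 = 0⊕0⊕1⊕0⊕1⊕1⊕1⊕1 = 1
Syndrome (s8...s1) = 1011 → position 11.

11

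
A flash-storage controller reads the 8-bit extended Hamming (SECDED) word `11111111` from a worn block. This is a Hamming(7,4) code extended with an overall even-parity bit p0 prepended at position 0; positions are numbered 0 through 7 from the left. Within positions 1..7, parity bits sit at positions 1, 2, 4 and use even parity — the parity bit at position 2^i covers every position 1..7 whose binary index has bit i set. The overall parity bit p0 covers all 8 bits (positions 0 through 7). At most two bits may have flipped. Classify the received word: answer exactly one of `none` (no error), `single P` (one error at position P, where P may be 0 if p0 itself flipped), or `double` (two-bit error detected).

none

s1: b1⊕b3⊕b5⊕b7 = 1⊕1⊕1⊕1 = 0
s2: b2⊕b3⊕b6⊕b7 = 1⊕1⊕1⊕1 = 0
s4: b4⊕b5⊕b6⊕b7 = 1⊕1⊕1⊕1 = 0
Syndrome (s4...s1) = 000 → position 0 (no error).
Overall parity (XOR of all 8 bits, including p0): 1⊕1⊕1⊕1⊕1⊕1⊕1⊕1 = 0
Overall=0, syndrome position=0 → no error.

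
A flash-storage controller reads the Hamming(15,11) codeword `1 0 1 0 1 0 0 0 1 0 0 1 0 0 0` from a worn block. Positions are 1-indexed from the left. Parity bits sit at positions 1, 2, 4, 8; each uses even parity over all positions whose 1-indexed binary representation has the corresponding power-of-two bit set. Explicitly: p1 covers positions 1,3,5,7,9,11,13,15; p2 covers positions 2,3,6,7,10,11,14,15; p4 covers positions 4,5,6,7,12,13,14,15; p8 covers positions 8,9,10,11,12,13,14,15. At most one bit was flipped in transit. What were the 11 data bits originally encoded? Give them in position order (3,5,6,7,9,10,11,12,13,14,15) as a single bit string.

s1: b1⊕b3⊕b5⊕b7⊕b9⊕b11⊕b13⊕b15 = 1⊕1⊕1⊕0⊕1⊕0⊕0⊕0 = 0
s2: b2⊕b3⊕b6⊕b7⊕b10⊕b11⊕b14⊕b15 = 0⊕1⊕0⊕0⊕0⊕0⊕0⊕0 = 1
s4: b4⊕b5⊕b6⊕b7⊕b12⊕b13⊕b14⊕b15 = 0⊕1⊕0⊕0⊕1⊕0⊕0⊕0 = 0
s8: b8⊕b9⊕b10⊕b11⊕b12⊕b13⊕b14⊕b15 = 0⊕1⊕0⊕0⊕1⊕0⊕0⊕0 = 0
Syndrome (s8...s1) = 0010 → position 2.
Flip bit 2: corrected codeword = 111010001001000
Data bits at positions 3,5,6,7,9,10,11,12,13,14,15: 11001001000

11001001000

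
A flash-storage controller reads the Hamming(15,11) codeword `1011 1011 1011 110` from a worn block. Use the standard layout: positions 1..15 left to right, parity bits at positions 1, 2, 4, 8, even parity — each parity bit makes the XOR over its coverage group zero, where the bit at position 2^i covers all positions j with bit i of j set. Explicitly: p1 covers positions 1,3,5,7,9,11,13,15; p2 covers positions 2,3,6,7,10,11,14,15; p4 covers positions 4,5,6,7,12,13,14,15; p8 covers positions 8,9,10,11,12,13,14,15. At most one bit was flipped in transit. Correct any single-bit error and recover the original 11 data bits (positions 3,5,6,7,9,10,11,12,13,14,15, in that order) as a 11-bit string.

s1: b1⊕b3⊕b5⊕b7⊕b9⊕b11⊕b13⊕b15 = 1⊕1⊕1⊕1⊕1⊕1⊕1⊕0 = 1
s2: b2⊕b3⊕b6⊕b7⊕b10⊕b11⊕b14⊕b15 = 0⊕1⊕0⊕1⊕0⊕1⊕1⊕0 = 0
s4: b4⊕b5⊕b6⊕b7⊕b12⊕b13⊕b14⊕b15 = 1⊕1⊕0⊕1⊕1⊕1⊕1⊕0 = 0
s8: b8⊕b9⊕b10⊕b11⊕b12⊕b13⊕b14⊕b15 = 1⊕1⊕0⊕1⊕1⊕1⊕1⊕0 = 0
Syndrome (s8...s1) = 0001 → position 1.
Flip bit 1: corrected codeword = 001110111011110
Data bits at positions 3,5,6,7,9,10,11,12,13,14,15: 11011011110

11011011110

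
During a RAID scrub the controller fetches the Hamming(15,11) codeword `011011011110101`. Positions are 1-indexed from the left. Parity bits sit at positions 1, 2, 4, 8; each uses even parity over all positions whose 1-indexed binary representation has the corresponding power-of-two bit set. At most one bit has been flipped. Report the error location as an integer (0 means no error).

0

s1: b1⊕b3⊕b5⊕b7⊕b9⊕b11⊕b13⊕b15 = 0⊕1⊕1⊕0⊕1⊕1⊕1⊕1 = 0
s2: b2⊕b3⊕b6⊕b7⊕b10⊕b11⊕b14⊕b15 = 1⊕1⊕1⊕0⊕1⊕1⊕0⊕1 = 0
s4: b4⊕b5⊕b6⊕b7⊕b12⊕b13⊕b14⊕b15 = 0⊕1⊕1⊕0⊕0⊕1⊕0⊕1 = 0
s8: b8⊕b9⊕b10⊕b11⊕b12⊕b13⊕b14⊕b15 = 1⊕1⊕1⊕1⊕0⊕1⊕0⊕1 = 0
Syndrome (s8...s1) = 0000 → position 0 (no error).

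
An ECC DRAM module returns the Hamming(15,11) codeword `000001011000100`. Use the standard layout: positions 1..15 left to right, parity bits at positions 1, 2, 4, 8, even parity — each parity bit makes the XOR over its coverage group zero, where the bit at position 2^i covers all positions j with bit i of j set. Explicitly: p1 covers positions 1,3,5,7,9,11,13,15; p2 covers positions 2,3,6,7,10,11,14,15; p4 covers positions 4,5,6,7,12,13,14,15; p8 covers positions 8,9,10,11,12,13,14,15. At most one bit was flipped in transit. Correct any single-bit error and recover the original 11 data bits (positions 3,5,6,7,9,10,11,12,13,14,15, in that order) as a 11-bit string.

00101100100

s1: b1⊕b3⊕b5⊕b7⊕b9⊕b11⊕b13⊕b15 = 0⊕0⊕0⊕0⊕1⊕0⊕1⊕0 = 0
s2: b2⊕b3⊕b6⊕b7⊕b10⊕b11⊕b14⊕b15 = 0⊕0⊕1⊕0⊕0⊕0⊕0⊕0 = 1
s4: b4⊕b5⊕b6⊕b7⊕b12⊕b13⊕b14⊕b15 = 0⊕0⊕1⊕0⊕0⊕1⊕0⊕0 = 0
s8: b8⊕b9⊕b10⊕b11⊕b12⊕b13⊕b14⊕b15 = 1⊕1⊕0⊕0⊕0⊕1⊕0⊕0 = 1
Syndrome (s8...s1) = 1010 → position 10.
Flip bit 10: corrected codeword = 000001011100100
Data bits at positions 3,5,6,7,9,10,11,12,13,14,15: 00101100100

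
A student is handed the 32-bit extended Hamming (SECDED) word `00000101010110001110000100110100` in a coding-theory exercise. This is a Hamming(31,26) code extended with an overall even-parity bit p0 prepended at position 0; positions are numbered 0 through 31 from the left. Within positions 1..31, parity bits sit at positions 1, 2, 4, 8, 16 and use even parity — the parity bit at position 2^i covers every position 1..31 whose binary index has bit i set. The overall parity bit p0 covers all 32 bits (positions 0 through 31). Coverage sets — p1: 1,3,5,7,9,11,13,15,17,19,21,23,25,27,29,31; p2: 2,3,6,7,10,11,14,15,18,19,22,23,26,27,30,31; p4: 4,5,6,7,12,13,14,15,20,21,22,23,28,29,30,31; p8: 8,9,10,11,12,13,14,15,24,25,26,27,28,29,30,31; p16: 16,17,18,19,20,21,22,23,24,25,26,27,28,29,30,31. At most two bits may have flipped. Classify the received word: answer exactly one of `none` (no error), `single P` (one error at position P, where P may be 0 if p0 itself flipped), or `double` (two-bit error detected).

double

s1: b1⊕b3⊕b5⊕b7⊕b9⊕b11⊕b13⊕b15⊕b17⊕b19⊕b21⊕b23⊕b25⊕b27⊕b29⊕b31 = 0⊕0⊕1⊕1⊕1⊕1⊕0⊕0⊕1⊕0⊕0⊕1⊕0⊕1⊕1⊕0 = 0
s2: b2⊕b3⊕b6⊕b7⊕b10⊕b11⊕b14⊕b15⊕b18⊕b19⊕b22⊕b23⊕b26⊕b27⊕b30⊕b31 = 0⊕0⊕0⊕1⊕0⊕1⊕0⊕0⊕1⊕0⊕0⊕1⊕1⊕1⊕0⊕0 = 0
s4: b4⊕b5⊕b6⊕b7⊕b12⊕b13⊕b14⊕b15⊕b20⊕b21⊕b22⊕b23⊕b28⊕b29⊕b30⊕b31 = 0⊕1⊕0⊕1⊕1⊕0⊕0⊕0⊕0⊕0⊕0⊕1⊕0⊕1⊕0⊕0 = 1
s8: b8⊕b9⊕b10⊕b11⊕b12⊕b13⊕b14⊕b15⊕b24⊕b25⊕b26⊕b27⊕b28⊕b29⊕b30⊕b31 = 0⊕1⊕0⊕1⊕1⊕0⊕0⊕0⊕0⊕0⊕1⊕1⊕0⊕1⊕0⊕0 = 0
s16: b16⊕b17⊕b18⊕b19⊕b20⊕b21⊕b22⊕b23⊕b24⊕b25⊕b26⊕b27⊕b28⊕b29⊕b30⊕b31 = 1⊕1⊕1⊕0⊕0⊕0⊕0⊕1⊕0⊕0⊕1⊕1⊕0⊕1⊕0⊕0 = 1
Syndrome (s16...s1) = 10100 → position 20.
Overall parity (XOR of all 32 bits, including p0): 0⊕0⊕0⊕0⊕0⊕1⊕0⊕1⊕0⊕1⊕0⊕1⊕1⊕0⊕0⊕0⊕1⊕1⊕1⊕0⊕0⊕0⊕0⊕1⊕0⊕0⊕1⊕1⊕0⊕1⊕0⊕0 = 0
Overall=0, syndrome position=20 → double-bit error detected (uncorrectable).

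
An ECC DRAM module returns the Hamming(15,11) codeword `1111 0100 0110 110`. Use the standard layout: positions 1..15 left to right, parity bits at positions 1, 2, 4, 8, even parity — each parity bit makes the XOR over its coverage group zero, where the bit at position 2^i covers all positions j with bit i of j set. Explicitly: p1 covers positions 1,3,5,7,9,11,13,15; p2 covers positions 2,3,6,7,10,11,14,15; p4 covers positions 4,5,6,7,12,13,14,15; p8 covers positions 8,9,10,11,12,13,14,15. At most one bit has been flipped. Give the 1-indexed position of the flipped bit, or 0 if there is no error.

0

s1: b1⊕b3⊕b5⊕b7⊕b9⊕b11⊕b13⊕b15 = 1⊕1⊕0⊕0⊕0⊕1⊕1⊕0 = 0
s2: b2⊕b3⊕b6⊕b7⊕b10⊕b11⊕b14⊕b15 = 1⊕1⊕1⊕0⊕1⊕1⊕1⊕0 = 0
s4: b4⊕b5⊕b6⊕b7⊕b12⊕b13⊕b14⊕b15 = 1⊕0⊕1⊕0⊕0⊕1⊕1⊕0 = 0
s8: b8⊕b9⊕b10⊕b11⊕b12⊕b13⊕b14⊕b15 = 0⊕0⊕1⊕1⊕0⊕1⊕1⊕0 = 0
Syndrome (s8...s1) = 0000 → position 0 (no error).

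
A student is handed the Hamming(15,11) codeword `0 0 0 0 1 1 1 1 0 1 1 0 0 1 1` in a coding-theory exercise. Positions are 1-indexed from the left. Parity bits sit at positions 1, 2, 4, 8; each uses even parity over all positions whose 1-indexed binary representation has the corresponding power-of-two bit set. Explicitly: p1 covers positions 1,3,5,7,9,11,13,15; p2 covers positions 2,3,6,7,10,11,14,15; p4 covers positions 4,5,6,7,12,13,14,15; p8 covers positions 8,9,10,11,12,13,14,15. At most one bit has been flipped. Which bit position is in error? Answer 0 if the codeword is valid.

s1: b1⊕b3⊕b5⊕b7⊕b9⊕b11⊕b13⊕b15 = 0⊕0⊕1⊕1⊕0⊕1⊕0⊕1 = 0
s2: b2⊕b3⊕b6⊕b7⊕b10⊕b11⊕b14⊕b15 = 0⊕0⊕1⊕1⊕1⊕1⊕1⊕1 = 0
s4: b4⊕b5⊕b6⊕b7⊕b12⊕b13⊕b14⊕b15 = 0⊕1⊕1⊕1⊕0⊕0⊕1⊕1 = 1
s8: b8⊕b9⊕b10⊕b11⊕b12⊕b13⊕b14⊕b15 = 1⊕0⊕1⊕1⊕0⊕0⊕1⊕1 = 1
Syndrome (s8...s1) = 1100 → position 12.

12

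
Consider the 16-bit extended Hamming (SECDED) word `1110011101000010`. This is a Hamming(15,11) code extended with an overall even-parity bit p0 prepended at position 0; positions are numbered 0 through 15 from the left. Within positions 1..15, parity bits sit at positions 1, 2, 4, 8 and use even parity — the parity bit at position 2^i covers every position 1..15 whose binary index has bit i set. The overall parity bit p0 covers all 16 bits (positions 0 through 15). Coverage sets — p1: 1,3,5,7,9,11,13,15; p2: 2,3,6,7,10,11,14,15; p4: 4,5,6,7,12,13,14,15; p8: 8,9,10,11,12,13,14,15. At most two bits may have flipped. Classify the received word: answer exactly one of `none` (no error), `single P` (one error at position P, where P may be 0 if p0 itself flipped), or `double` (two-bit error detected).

none

s1: b1⊕b3⊕b5⊕b7⊕b9⊕b11⊕b13⊕b15 = 1⊕0⊕1⊕1⊕1⊕0⊕0⊕0 = 0
s2: b2⊕b3⊕b6⊕b7⊕b10⊕b11⊕b14⊕b15 = 1⊕0⊕1⊕1⊕0⊕0⊕1⊕0 = 0
s4: b4⊕b5⊕b6⊕b7⊕b12⊕b13⊕b14⊕b15 = 0⊕1⊕1⊕1⊕0⊕0⊕1⊕0 = 0
s8: b8⊕b9⊕b10⊕b11⊕b12⊕b13⊕b14⊕b15 = 0⊕1⊕0⊕0⊕0⊕0⊕1⊕0 = 0
Syndrome (s8...s1) = 0000 → position 0 (no error).
Overall parity (XOR of all 16 bits, including p0): 1⊕1⊕1⊕0⊕0⊕1⊕1⊕1⊕0⊕1⊕0⊕0⊕0⊕0⊕1⊕0 = 0
Overall=0, syndrome position=0 → no error.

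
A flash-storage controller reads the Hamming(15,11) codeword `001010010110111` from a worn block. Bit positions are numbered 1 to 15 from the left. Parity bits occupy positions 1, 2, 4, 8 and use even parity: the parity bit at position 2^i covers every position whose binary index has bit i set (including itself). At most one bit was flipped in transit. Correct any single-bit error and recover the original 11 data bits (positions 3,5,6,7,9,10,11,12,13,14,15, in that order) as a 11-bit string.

01000110111

s1: b1⊕b3⊕b5⊕b7⊕b9⊕b11⊕b13⊕b15 = 0⊕1⊕1⊕0⊕0⊕1⊕1⊕1 = 1
s2: b2⊕b3⊕b6⊕b7⊕b10⊕b11⊕b14⊕b15 = 0⊕1⊕0⊕0⊕1⊕1⊕1⊕1 = 1
s4: b4⊕b5⊕b6⊕b7⊕b12⊕b13⊕b14⊕b15 = 0⊕1⊕0⊕0⊕0⊕1⊕1⊕1 = 0
s8: b8⊕b9⊕b10⊕b11⊕b12⊕b13⊕b14⊕b15 = 1⊕0⊕1⊕1⊕0⊕1⊕1⊕1 = 0
Syndrome (s8...s1) = 0011 → position 3.
Flip bit 3: corrected codeword = 000010010110111
Data bits at positions 3,5,6,7,9,10,11,12,13,14,15: 01000110111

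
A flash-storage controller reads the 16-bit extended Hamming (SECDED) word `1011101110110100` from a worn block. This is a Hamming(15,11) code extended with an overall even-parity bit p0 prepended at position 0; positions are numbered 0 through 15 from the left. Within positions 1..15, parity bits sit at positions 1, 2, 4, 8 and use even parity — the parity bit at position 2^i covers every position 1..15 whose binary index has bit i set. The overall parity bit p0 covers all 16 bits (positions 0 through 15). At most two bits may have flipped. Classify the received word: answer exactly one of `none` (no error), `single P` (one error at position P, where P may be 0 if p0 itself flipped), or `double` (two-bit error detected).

none

s1: b1⊕b3⊕b5⊕b7⊕b9⊕b11⊕b13⊕b15 = 0⊕1⊕0⊕1⊕0⊕1⊕1⊕0 = 0
s2: b2⊕b3⊕b6⊕b7⊕b10⊕b11⊕b14⊕b15 = 1⊕1⊕1⊕1⊕1⊕1⊕0⊕0 = 0
s4: b4⊕b5⊕b6⊕b7⊕b12⊕b13⊕b14⊕b15 = 1⊕0⊕1⊕1⊕0⊕1⊕0⊕0 = 0
s8: b8⊕b9⊕b10⊕b11⊕b12⊕b13⊕b14⊕b15 = 1⊕0⊕1⊕1⊕0⊕1⊕0⊕0 = 0
Syndrome (s8...s1) = 0000 → position 0 (no error).
Overall parity (XOR of all 16 bits, including p0): 1⊕0⊕1⊕1⊕1⊕0⊕1⊕1⊕1⊕0⊕1⊕1⊕0⊕1⊕0⊕0 = 0
Overall=0, syndrome position=0 → no error.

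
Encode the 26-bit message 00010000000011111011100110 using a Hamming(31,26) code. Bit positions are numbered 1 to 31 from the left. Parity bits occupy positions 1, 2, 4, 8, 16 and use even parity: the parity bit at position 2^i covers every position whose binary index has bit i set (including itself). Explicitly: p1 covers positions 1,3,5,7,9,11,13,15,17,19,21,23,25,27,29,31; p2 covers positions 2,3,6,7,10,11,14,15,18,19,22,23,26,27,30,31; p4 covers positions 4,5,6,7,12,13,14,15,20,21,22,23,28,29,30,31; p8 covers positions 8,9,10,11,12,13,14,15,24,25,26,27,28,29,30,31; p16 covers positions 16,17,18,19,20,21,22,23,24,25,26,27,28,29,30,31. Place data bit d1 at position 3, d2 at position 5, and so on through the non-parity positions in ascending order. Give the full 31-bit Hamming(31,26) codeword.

1000001100000000011111011100110

Place data bits at non-power-of-two positions: b3=0, b5=0, b6=0, b7=1, b9=0, b10=0, b11=0, b12=0, b13=0, b14=0, b15=0, b17=0, b18=1, b19=1, b20=1, b21=1, b22=1, b23=0, b24=1, b25=1, b26=1, b27=0, b28=0, b29=1, b30=1, b31=0.
p1 = XOR of data positions {3,5,7,9,11,13,15,17,19,21,23,25,27,29,31} = 0⊕0⊕1⊕0⊕0⊕0⊕0⊕0⊕1⊕1⊕0⊕1⊕0⊕1⊕0 = 1
p2 = XOR of data positions {3,6,7,10,11,14,15,18,19,22,23,26,27,30,31} = 0⊕0⊕1⊕0⊕0⊕0⊕0⊕1⊕1⊕1⊕0⊕1⊕0⊕1⊕0 = 0
p4 = XOR of data positions {5,6,7,12,13,14,15,20,21,22,23,28,29,30,31} = 0⊕0⊕1⊕0⊕0⊕0⊕0⊕1⊕1⊕1⊕0⊕0⊕1⊕1⊕0 = 0
p8 = XOR of data positions {9,10,11,12,13,14,15,24,25,26,27,28,29,30,31} = 0⊕0⊕0⊕0⊕0⊕0⊕0⊕1⊕1⊕1⊕0⊕0⊕1⊕1⊕0 = 1
p16 = XOR of data positions {17,18,19,20,21,22,23,24,25,26,27,28,29,30,31} = 0⊕1⊕1⊕1⊕1⊕1⊕0⊕1⊕1⊕1⊕0⊕0⊕1⊕1⊕0 = 0
Codeword b1..b31 = 1000001100000000011111011100110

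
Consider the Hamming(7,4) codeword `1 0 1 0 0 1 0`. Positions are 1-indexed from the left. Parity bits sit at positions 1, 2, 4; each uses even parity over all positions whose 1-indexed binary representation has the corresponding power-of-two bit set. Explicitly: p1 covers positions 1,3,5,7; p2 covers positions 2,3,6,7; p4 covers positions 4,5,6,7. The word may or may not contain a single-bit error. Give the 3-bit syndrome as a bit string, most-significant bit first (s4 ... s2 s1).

s1: b1⊕b3⊕b5⊕b7 = 1⊕1⊕0⊕0 = 0
s2: b2⊕b3⊕b6⊕b7 = 0⊕1⊕1⊕0 = 0
s4: b4⊕b5⊕b6⊕b7 = 0⊕0⊕1⊕0 = 1
Syndrome (s4...s1) = 100 → position 4.

100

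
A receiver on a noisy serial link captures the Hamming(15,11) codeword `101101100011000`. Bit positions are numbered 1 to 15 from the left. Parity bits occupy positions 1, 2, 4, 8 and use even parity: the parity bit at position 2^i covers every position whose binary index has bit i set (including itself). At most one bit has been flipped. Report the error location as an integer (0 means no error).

s1: b1⊕b3⊕b5⊕b7⊕b9⊕b11⊕b13⊕b15 = 1⊕1⊕0⊕1⊕0⊕1⊕0⊕0 = 0
s2: b2⊕b3⊕b6⊕b7⊕b10⊕b11⊕b14⊕b15 = 0⊕1⊕1⊕1⊕0⊕1⊕0⊕0 = 0
s4: b4⊕b5⊕b6⊕b7⊕b12⊕b13⊕b14⊕b15 = 1⊕0⊕1⊕1⊕1⊕0⊕0⊕0 = 0
s8: b8⊕b9⊕b10⊕b11⊕b12⊕b13⊕b14⊕b15 = 0⊕0⊕0⊕1⊕1⊕0⊕0⊕0 = 0
Syndrome (s8...s1) = 0000 → position 0 (no error).

0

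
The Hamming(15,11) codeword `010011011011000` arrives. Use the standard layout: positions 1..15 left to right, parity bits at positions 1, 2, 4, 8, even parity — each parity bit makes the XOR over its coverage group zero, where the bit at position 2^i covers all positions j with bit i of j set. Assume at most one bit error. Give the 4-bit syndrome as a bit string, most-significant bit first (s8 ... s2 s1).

s1: b1⊕b3⊕b5⊕b7⊕b9⊕b11⊕b13⊕b15 = 0⊕0⊕1⊕0⊕1⊕1⊕0⊕0 = 1
s2: b2⊕b3⊕b6⊕b7⊕b10⊕b11⊕b14⊕b15 = 1⊕0⊕1⊕0⊕0⊕1⊕0⊕0 = 1
s4: b4⊕b5⊕b6⊕b7⊕b12⊕b13⊕b14⊕b15 = 0⊕1⊕1⊕0⊕1⊕0⊕0⊕0 = 1
s8: b8⊕b9⊕b10⊕b11⊕b12⊕b13⊕b14⊕b15 = 1⊕1⊕0⊕1⊕1⊕0⊕0⊕0 = 0
Syndrome (s8...s1) = 0111 → position 7.

0111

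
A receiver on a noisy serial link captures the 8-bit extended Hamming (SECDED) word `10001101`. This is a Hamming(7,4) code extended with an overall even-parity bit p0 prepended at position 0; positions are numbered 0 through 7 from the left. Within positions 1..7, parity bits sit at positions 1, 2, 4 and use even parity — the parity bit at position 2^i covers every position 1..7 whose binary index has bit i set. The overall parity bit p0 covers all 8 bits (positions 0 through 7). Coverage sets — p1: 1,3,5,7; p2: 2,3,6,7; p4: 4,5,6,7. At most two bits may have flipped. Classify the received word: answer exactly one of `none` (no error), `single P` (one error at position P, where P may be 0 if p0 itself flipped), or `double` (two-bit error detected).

s1: b1⊕b3⊕b5⊕b7 = 0⊕0⊕1⊕1 = 0
s2: b2⊕b3⊕b6⊕b7 = 0⊕0⊕0⊕1 = 1
s4: b4⊕b5⊕b6⊕b7 = 1⊕1⊕0⊕1 = 1
Syndrome (s4...s1) = 110 → position 6.
Overall parity (XOR of all 8 bits, including p0): 1⊕0⊕0⊕0⊕1⊕1⊕0⊕1 = 0
Overall=0, syndrome position=6 → double-bit error detected (uncorrectable).

double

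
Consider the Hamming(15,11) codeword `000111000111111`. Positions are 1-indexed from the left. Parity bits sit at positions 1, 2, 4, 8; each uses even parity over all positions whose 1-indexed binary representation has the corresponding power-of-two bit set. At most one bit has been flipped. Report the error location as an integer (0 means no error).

6

s1: b1⊕b3⊕b5⊕b7⊕b9⊕b11⊕b13⊕b15 = 0⊕0⊕1⊕0⊕0⊕1⊕1⊕1 = 0
s2: b2⊕b3⊕b6⊕b7⊕b10⊕b11⊕b14⊕b15 = 0⊕0⊕1⊕0⊕1⊕1⊕1⊕1 = 1
s4: b4⊕b5⊕b6⊕b7⊕b12⊕b13⊕b14⊕b15 = 1⊕1⊕1⊕0⊕1⊕1⊕1⊕1 = 1
s8: b8⊕b9⊕b10⊕b11⊕b12⊕b13⊕b14⊕b15 = 0⊕0⊕1⊕1⊕1⊕1⊕1⊕1 = 0
Syndrome (s8...s1) = 0110 → position 6.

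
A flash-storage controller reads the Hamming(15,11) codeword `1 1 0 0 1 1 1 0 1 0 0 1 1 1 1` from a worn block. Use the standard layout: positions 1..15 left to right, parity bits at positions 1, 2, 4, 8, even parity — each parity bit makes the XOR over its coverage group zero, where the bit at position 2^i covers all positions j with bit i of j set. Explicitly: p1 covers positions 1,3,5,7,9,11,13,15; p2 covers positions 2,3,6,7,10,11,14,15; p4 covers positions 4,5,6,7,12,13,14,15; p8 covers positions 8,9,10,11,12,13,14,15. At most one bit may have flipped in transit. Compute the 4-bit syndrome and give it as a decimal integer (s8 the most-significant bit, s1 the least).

14

s1: b1⊕b3⊕b5⊕b7⊕b9⊕b11⊕b13⊕b15 = 1⊕0⊕1⊕1⊕1⊕0⊕1⊕1 = 0
s2: b2⊕b3⊕b6⊕b7⊕b10⊕b11⊕b14⊕b15 = 1⊕0⊕1⊕1⊕0⊕0⊕1⊕1 = 1
s4: b4⊕b5⊕b6⊕b7⊕b12⊕b13⊕b14⊕b15 = 0⊕1⊕1⊕1⊕1⊕1⊕1⊕1 = 1
s8: b8⊕b9⊕b10⊕b11⊕b12⊕b13⊕b14⊕b15 = 0⊕1⊕0⊕0⊕1⊕1⊕1⊕1 = 1
Syndrome (s8...s1) = 1110 → position 14.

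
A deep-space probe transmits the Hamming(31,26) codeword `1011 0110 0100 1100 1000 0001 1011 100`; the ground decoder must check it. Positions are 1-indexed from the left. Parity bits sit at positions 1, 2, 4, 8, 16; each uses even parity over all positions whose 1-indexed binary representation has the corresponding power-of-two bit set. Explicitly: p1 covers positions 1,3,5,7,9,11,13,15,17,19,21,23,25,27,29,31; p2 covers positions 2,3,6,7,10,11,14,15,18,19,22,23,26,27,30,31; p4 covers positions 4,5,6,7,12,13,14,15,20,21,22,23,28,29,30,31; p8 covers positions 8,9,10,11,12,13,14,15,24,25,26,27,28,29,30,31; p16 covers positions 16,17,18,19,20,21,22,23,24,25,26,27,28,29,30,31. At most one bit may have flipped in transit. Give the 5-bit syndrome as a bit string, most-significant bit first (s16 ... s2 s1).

00100

s1: b1⊕b3⊕b5⊕b7⊕b9⊕b11⊕b13⊕b15⊕b17⊕b19⊕b21⊕b23⊕b25⊕b27⊕b29⊕b31 = 1⊕1⊕0⊕1⊕0⊕0⊕1⊕0⊕1⊕0⊕0⊕0⊕1⊕1⊕1⊕0 = 0
s2: b2⊕b3⊕b6⊕b7⊕b10⊕b11⊕b14⊕b15⊕b18⊕b19⊕b22⊕b23⊕b26⊕b27⊕b30⊕b31 = 0⊕1⊕1⊕1⊕1⊕0⊕1⊕0⊕0⊕0⊕0⊕0⊕0⊕1⊕0⊕0 = 0
s4: b4⊕b5⊕b6⊕b7⊕b12⊕b13⊕b14⊕b15⊕b20⊕b21⊕b22⊕b23⊕b28⊕b29⊕b30⊕b31 = 1⊕0⊕1⊕1⊕0⊕1⊕1⊕0⊕0⊕0⊕0⊕0⊕1⊕1⊕0⊕0 = 1
s8: b8⊕b9⊕b10⊕b11⊕b12⊕b13⊕b14⊕b15⊕b24⊕b25⊕b26⊕b27⊕b28⊕b29⊕b30⊕b31 = 0⊕0⊕1⊕0⊕0⊕1⊕1⊕0⊕1⊕1⊕0⊕1⊕1⊕1⊕0⊕0 = 0
s16: b16⊕b17⊕b18⊕b19⊕b20⊕b21⊕b22⊕b23⊕b24⊕b25⊕b26⊕b27⊕b28⊕b29⊕b30⊕b31 = 0⊕1⊕0⊕0⊕0⊕0⊕0⊕0⊕1⊕1⊕0⊕1⊕1⊕1⊕0⊕0 = 0
Syndrome (s16...s1) = 00100 → position 4.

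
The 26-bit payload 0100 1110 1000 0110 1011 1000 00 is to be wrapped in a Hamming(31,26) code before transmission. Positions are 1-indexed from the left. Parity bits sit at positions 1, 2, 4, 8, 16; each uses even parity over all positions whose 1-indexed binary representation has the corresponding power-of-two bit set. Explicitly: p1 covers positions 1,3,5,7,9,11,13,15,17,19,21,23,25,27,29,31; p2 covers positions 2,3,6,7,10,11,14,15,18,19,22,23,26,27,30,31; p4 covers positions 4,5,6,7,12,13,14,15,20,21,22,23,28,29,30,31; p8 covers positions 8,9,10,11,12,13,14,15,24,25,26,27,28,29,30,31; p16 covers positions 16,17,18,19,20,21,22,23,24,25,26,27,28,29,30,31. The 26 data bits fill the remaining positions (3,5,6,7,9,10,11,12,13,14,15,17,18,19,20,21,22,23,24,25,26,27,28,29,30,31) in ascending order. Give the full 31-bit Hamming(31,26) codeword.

0100100111101000001101011100000

Place data bits at non-power-of-two positions: b3=0, b5=1, b6=0, b7=0, b9=1, b10=1, b11=1, b12=0, b13=1, b14=0, b15=0, b17=0, b18=0, b19=1, b20=1, b21=0, b22=1, b23=0, b24=1, b25=1, b26=1, b27=0, b28=0, b29=0, b30=0, b31=0.
p1 = XOR of data positions {3,5,7,9,11,13,15,17,19,21,23,25,27,29,31} = 0⊕1⊕0⊕1⊕1⊕1⊕0⊕0⊕1⊕0⊕0⊕1⊕0⊕0⊕0 = 0
p2 = XOR of data positions {3,6,7,10,11,14,15,18,19,22,23,26,27,30,31} = 0⊕0⊕0⊕1⊕1⊕0⊕0⊕0⊕1⊕1⊕0⊕1⊕0⊕0⊕0 = 1
p4 = XOR of data positions {5,6,7,12,13,14,15,20,21,22,23,28,29,30,31} = 1⊕0⊕0⊕0⊕1⊕0⊕0⊕1⊕0⊕1⊕0⊕0⊕0⊕0⊕0 = 0
p8 = XOR of data positions {9,10,11,12,13,14,15,24,25,26,27,28,29,30,31} = 1⊕1⊕1⊕0⊕1⊕0⊕0⊕1⊕1⊕1⊕0⊕0⊕0⊕0⊕0 = 1
p16 = XOR of data positions {17,18,19,20,21,22,23,24,25,26,27,28,29,30,31} = 0⊕0⊕1⊕1⊕0⊕1⊕0⊕1⊕1⊕1⊕0⊕0⊕0⊕0⊕0 = 0
Codeword b1..b31 = 0100100111101000001101011100000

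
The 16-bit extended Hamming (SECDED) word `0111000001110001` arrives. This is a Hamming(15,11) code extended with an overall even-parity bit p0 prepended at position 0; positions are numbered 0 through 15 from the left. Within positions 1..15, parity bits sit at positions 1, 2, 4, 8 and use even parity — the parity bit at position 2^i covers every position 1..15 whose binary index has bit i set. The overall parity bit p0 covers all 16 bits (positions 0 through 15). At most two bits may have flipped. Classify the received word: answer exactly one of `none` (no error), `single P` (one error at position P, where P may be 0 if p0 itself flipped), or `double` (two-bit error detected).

single 7

s1: b1⊕b3⊕b5⊕b7⊕b9⊕b11⊕b13⊕b15 = 1⊕1⊕0⊕0⊕1⊕1⊕0⊕1 = 1
s2: b2⊕b3⊕b6⊕b7⊕b10⊕b11⊕b14⊕b15 = 1⊕1⊕0⊕0⊕1⊕1⊕0⊕1 = 1
s4: b4⊕b5⊕b6⊕b7⊕b12⊕b13⊕b14⊕b15 = 0⊕0⊕0⊕0⊕0⊕0⊕0⊕1 = 1
s8: b8⊕b9⊕b10⊕b11⊕b12⊕b13⊕b14⊕b15 = 0⊕1⊕1⊕1⊕0⊕0⊕0⊕1 = 0
Syndrome (s8...s1) = 0111 → position 7.
Overall parity (XOR of all 16 bits, including p0): 0⊕1⊕1⊕1⊕0⊕0⊕0⊕0⊕0⊕1⊕1⊕1⊕0⊕0⊕0⊕1 = 1
Overall=1, syndrome position=7 → single-bit error at position 7.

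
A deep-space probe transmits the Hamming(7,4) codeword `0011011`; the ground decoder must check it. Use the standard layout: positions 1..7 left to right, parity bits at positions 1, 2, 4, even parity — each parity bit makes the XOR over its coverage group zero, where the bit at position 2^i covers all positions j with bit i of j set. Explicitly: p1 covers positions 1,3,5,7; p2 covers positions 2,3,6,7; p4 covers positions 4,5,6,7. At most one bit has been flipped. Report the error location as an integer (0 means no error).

s1: b1⊕b3⊕b5⊕b7 = 0⊕1⊕0⊕1 = 0
s2: b2⊕b3⊕b6⊕b7 = 0⊕1⊕1⊕1 = 1
s4: b4⊕b5⊕b6⊕b7 = 1⊕0⊕1⊕1 = 1
Syndrome (s4...s1) = 110 → position 6.

6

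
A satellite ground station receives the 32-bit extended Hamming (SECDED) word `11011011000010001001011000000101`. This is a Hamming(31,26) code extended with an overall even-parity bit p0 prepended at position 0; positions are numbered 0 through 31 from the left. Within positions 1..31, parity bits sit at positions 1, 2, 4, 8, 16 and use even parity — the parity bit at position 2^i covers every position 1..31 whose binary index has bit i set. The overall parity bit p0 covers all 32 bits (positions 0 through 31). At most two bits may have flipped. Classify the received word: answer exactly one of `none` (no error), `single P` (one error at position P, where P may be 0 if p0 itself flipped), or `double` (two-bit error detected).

s1: b1⊕b3⊕b5⊕b7⊕b9⊕b11⊕b13⊕b15⊕b17⊕b19⊕b21⊕b23⊕b25⊕b27⊕b29⊕b31 = 1⊕1⊕0⊕1⊕0⊕0⊕0⊕0⊕0⊕1⊕1⊕0⊕0⊕0⊕1⊕1 = 1
s2: b2⊕b3⊕b6⊕b7⊕b10⊕b11⊕b14⊕b15⊕b18⊕b19⊕b22⊕b23⊕b26⊕b27⊕b30⊕b31 = 0⊕1⊕1⊕1⊕0⊕0⊕0⊕0⊕0⊕1⊕1⊕0⊕0⊕0⊕0⊕1 = 0
s4: b4⊕b5⊕b6⊕b7⊕b12⊕b13⊕b14⊕b15⊕b20⊕b21⊕b22⊕b23⊕b28⊕b29⊕b30⊕b31 = 1⊕0⊕1⊕1⊕1⊕0⊕0⊕0⊕0⊕1⊕1⊕0⊕0⊕1⊕0⊕1 = 0
s8: b8⊕b9⊕b10⊕b11⊕b12⊕b13⊕b14⊕b15⊕b24⊕b25⊕b26⊕b27⊕b28⊕b29⊕b30⊕b31 = 0⊕0⊕0⊕0⊕1⊕0⊕0⊕0⊕0⊕0⊕0⊕0⊕0⊕1⊕0⊕1 = 1
s16: b16⊕b17⊕b18⊕b19⊕b20⊕b21⊕b22⊕b23⊕b24⊕b25⊕b26⊕b27⊕b28⊕b29⊕b30⊕b31 = 1⊕0⊕0⊕1⊕0⊕1⊕1⊕0⊕0⊕0⊕0⊕0⊕0⊕1⊕0⊕1 = 0
Syndrome (s16...s1) = 01001 → position 9.
Overall parity (XOR of all 32 bits, including p0): 1⊕1⊕0⊕1⊕1⊕0⊕1⊕1⊕0⊕0⊕0⊕0⊕1⊕0⊕0⊕0⊕1⊕0⊕0⊕1⊕0⊕1⊕1⊕0⊕0⊕0⊕0⊕0⊕0⊕1⊕0⊕1 = 1
Overall=1, syndrome position=9 → single-bit error at position 9.

single 9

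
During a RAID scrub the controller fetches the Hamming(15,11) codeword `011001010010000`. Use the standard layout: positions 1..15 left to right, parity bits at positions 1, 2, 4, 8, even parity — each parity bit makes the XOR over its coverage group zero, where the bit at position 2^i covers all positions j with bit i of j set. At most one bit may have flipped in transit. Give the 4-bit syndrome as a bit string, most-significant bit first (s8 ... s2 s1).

0100

s1: b1⊕b3⊕b5⊕b7⊕b9⊕b11⊕b13⊕b15 = 0⊕1⊕0⊕0⊕0⊕1⊕0⊕0 = 0
s2: b2⊕b3⊕b6⊕b7⊕b10⊕b11⊕b14⊕b15 = 1⊕1⊕1⊕0⊕0⊕1⊕0⊕0 = 0
s4: b4⊕b5⊕b6⊕b7⊕b12⊕b13⊕b14⊕b15 = 0⊕0⊕1⊕0⊕0⊕0⊕0⊕0 = 1
s8: b8⊕b9⊕b10⊕b11⊕b12⊕b13⊕b14⊕b15 = 1⊕0⊕0⊕1⊕0⊕0⊕0⊕0 = 0
Syndrome (s8...s1) = 0100 → position 4.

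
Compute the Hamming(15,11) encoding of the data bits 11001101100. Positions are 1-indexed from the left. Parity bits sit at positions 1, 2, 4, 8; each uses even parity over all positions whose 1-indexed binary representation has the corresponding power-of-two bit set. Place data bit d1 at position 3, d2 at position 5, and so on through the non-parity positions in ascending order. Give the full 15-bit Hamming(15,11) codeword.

001110001101100

Place data bits at non-power-of-two positions: b3=1, b5=1, b6=0, b7=0, b9=1, b10=1, b11=0, b12=1, b13=1, b14=0, b15=0.
p1 = XOR of data positions {3,5,7,9,11,13,15} = 1⊕1⊕0⊕1⊕0⊕1⊕0 = 0
p2 = XOR of data positions {3,6,7,10,11,14,15} = 1⊕0⊕0⊕1⊕0⊕0⊕0 = 0
p4 = XOR of data positions {5,6,7,12,13,14,15} = 1⊕0⊕0⊕1⊕1⊕0⊕0 = 1
p8 = XOR of data positions {9,10,11,12,13,14,15} = 1⊕1⊕0⊕1⊕1⊕0⊕0 = 0
Codeword b1..b15 = 001110001101100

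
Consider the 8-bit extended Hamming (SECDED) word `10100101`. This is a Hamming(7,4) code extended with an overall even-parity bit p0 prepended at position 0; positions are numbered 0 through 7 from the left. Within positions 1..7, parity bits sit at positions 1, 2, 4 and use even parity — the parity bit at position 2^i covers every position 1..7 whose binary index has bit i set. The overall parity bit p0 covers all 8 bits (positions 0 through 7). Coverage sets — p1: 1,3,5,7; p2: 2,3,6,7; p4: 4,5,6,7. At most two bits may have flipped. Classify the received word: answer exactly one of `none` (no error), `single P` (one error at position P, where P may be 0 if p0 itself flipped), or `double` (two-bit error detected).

none

s1: b1⊕b3⊕b5⊕b7 = 0⊕0⊕1⊕1 = 0
s2: b2⊕b3⊕b6⊕b7 = 1⊕0⊕0⊕1 = 0
s4: b4⊕b5⊕b6⊕b7 = 0⊕1⊕0⊕1 = 0
Syndrome (s4...s1) = 000 → position 0 (no error).
Overall parity (XOR of all 8 bits, including p0): 1⊕0⊕1⊕0⊕0⊕1⊕0⊕1 = 0
Overall=0, syndrome position=0 → no error.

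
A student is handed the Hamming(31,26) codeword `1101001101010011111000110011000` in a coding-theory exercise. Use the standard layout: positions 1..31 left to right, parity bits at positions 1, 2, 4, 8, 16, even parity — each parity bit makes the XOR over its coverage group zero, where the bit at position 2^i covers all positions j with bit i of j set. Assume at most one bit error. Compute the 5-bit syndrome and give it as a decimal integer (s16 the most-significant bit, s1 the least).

s1: b1⊕b3⊕b5⊕b7⊕b9⊕b11⊕b13⊕b15⊕b17⊕b19⊕b21⊕b23⊕b25⊕b27⊕b29⊕b31 = 1⊕0⊕0⊕1⊕0⊕0⊕0⊕1⊕1⊕1⊕0⊕1⊕0⊕1⊕0⊕0 = 1
s2: b2⊕b3⊕b6⊕b7⊕b10⊕b11⊕b14⊕b15⊕b18⊕b19⊕b22⊕b23⊕b26⊕b27⊕b30⊕b31 = 1⊕0⊕0⊕1⊕1⊕0⊕0⊕1⊕1⊕1⊕0⊕1⊕0⊕1⊕0⊕0 = 0
s4: b4⊕b5⊕b6⊕b7⊕b12⊕b13⊕b14⊕b15⊕b20⊕b21⊕b22⊕b23⊕b28⊕b29⊕b30⊕b31 = 1⊕0⊕0⊕1⊕1⊕0⊕0⊕1⊕0⊕0⊕0⊕1⊕1⊕0⊕0⊕0 = 0
s8: b8⊕b9⊕b10⊕b11⊕b12⊕b13⊕b14⊕b15⊕b24⊕b25⊕b26⊕b27⊕b28⊕b29⊕b30⊕b31 = 1⊕0⊕1⊕0⊕1⊕0⊕0⊕1⊕1⊕0⊕0⊕1⊕1⊕0⊕0⊕0 = 1
s16: b16⊕b17⊕b18⊕b19⊕b20⊕b21⊕b22⊕b23⊕b24⊕b25⊕b26⊕b27⊕b28⊕b29⊕b30⊕b31 = 1⊕1⊕1⊕1⊕0⊕0⊕0⊕1⊕1⊕0⊕0⊕1⊕1⊕0⊕0⊕0 = 0
Syndrome (s16...s1) = 01001 → position 9.

9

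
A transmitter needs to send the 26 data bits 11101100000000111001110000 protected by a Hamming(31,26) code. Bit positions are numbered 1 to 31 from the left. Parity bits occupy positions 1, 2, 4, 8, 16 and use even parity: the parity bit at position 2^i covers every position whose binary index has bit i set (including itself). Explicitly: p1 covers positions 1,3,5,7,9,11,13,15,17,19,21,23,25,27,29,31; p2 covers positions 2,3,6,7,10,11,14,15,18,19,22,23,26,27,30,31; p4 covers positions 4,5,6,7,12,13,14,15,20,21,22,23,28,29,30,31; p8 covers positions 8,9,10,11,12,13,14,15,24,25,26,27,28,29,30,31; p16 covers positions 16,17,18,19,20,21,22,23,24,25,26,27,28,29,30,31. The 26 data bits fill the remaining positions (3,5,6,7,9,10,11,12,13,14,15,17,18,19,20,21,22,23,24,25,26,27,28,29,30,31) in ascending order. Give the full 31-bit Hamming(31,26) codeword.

Place data bits at non-power-of-two positions: b3=1, b5=1, b6=1, b7=0, b9=1, b10=1, b11=0, b12=0, b13=0, b14=0, b15=0, b17=0, b18=0, b19=0, b20=1, b21=1, b22=1, b23=0, b24=0, b25=1, b26=1, b27=1, b28=0, b29=0, b30=0, b31=0.
p1 = XOR of data positions {3,5,7,9,11,13,15,17,19,21,23,25,27,29,31} = 1⊕1⊕0⊕1⊕0⊕0⊕0⊕0⊕0⊕1⊕0⊕1⊕1⊕0⊕0 = 0
p2 = XOR of data positions {3,6,7,10,11,14,15,18,19,22,23,26,27,30,31} = 1⊕1⊕0⊕1⊕0⊕0⊕0⊕0⊕0⊕1⊕0⊕1⊕1⊕0⊕0 = 0
p4 = XOR of data positions {5,6,7,12,13,14,15,20,21,22,23,28,29,30,31} = 1⊕1⊕0⊕0⊕0⊕0⊕0⊕1⊕1⊕1⊕0⊕0⊕0⊕0⊕0 = 1
p8 = XOR of data positions {9,10,11,12,13,14,15,24,25,26,27,28,29,30,31} = 1⊕1⊕0⊕0⊕0⊕0⊕0⊕0⊕1⊕1⊕1⊕0⊕0⊕0⊕0 = 1
p16 = XOR of data positions {17,18,19,20,21,22,23,24,25,26,27,28,29,30,31} = 0⊕0⊕0⊕1⊕1⊕1⊕0⊕0⊕1⊕1⊕1⊕0⊕0⊕0⊕0 = 0
Codeword b1..b31 = 0011110111000000000111001110000

0011110111000000000111001110000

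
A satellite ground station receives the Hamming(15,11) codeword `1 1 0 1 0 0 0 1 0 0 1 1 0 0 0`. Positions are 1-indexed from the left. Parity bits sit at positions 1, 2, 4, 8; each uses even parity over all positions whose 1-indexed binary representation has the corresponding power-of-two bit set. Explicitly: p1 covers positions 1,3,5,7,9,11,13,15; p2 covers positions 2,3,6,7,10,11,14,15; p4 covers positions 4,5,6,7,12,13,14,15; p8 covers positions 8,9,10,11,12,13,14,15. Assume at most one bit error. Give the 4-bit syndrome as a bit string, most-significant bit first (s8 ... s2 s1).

s1: b1⊕b3⊕b5⊕b7⊕b9⊕b11⊕b13⊕b15 = 1⊕0⊕0⊕0⊕0⊕1⊕0⊕0 = 0
s2: b2⊕b3⊕b6⊕b7⊕b10⊕b11⊕b14⊕b15 = 1⊕0⊕0⊕0⊕0⊕1⊕0⊕0 = 0
s4: b4⊕b5⊕b6⊕b7⊕b12⊕b13⊕b14⊕b15 = 1⊕0⊕0⊕0⊕1⊕0⊕0⊕0 = 0
s8: b8⊕b9⊕b10⊕b11⊕b12⊕b13⊕b14⊕b15 = 1⊕0⊕0⊕1⊕1⊕0⊕0⊕0 = 1
Syndrome (s8...s1) = 1000 → position 8.

1000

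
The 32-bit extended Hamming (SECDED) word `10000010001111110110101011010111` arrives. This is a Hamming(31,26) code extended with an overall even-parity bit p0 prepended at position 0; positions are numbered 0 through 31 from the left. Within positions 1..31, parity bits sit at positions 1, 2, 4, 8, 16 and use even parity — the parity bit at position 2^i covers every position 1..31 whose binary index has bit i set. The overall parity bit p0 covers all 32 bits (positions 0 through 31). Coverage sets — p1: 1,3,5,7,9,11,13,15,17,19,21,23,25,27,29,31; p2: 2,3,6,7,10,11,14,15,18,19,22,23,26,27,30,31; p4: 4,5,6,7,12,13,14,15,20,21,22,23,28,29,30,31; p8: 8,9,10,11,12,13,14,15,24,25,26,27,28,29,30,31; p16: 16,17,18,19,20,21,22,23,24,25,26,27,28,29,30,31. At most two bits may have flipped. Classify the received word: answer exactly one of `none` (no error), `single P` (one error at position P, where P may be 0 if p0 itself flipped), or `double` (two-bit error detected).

s1: b1⊕b3⊕b5⊕b7⊕b9⊕b11⊕b13⊕b15⊕b17⊕b19⊕b21⊕b23⊕b25⊕b27⊕b29⊕b31 = 0⊕0⊕0⊕0⊕0⊕1⊕1⊕1⊕1⊕0⊕0⊕0⊕1⊕1⊕1⊕1 = 0
s2: b2⊕b3⊕b6⊕b7⊕b10⊕b11⊕b14⊕b15⊕b18⊕b19⊕b22⊕b23⊕b26⊕b27⊕b30⊕b31 = 0⊕0⊕1⊕0⊕1⊕1⊕1⊕1⊕1⊕0⊕1⊕0⊕0⊕1⊕1⊕1 = 0
s4: b4⊕b5⊕b6⊕b7⊕b12⊕b13⊕b14⊕b15⊕b20⊕b21⊕b22⊕b23⊕b28⊕b29⊕b30⊕b31 = 0⊕0⊕1⊕0⊕1⊕1⊕1⊕1⊕1⊕0⊕1⊕0⊕0⊕1⊕1⊕1 = 0
s8: b8⊕b9⊕b10⊕b11⊕b12⊕b13⊕b14⊕b15⊕b24⊕b25⊕b26⊕b27⊕b28⊕b29⊕b30⊕b31 = 0⊕0⊕1⊕1⊕1⊕1⊕1⊕1⊕1⊕1⊕0⊕1⊕0⊕1⊕1⊕1 = 0
s16: b16⊕b17⊕b18⊕b19⊕b20⊕b21⊕b22⊕b23⊕b24⊕b25⊕b26⊕b27⊕b28⊕b29⊕b30⊕b31 = 0⊕1⊕1⊕0⊕1⊕0⊕1⊕0⊕1⊕1⊕0⊕1⊕0⊕1⊕1⊕1 = 0
Syndrome (s16...s1) = 00000 → position 0 (no error).
Overall parity (XOR of all 32 bits, including p0): 1⊕0⊕0⊕0⊕0⊕0⊕1⊕0⊕0⊕0⊕1⊕1⊕1⊕1⊕1⊕1⊕0⊕1⊕1⊕0⊕1⊕0⊕1⊕0⊕1⊕1⊕0⊕1⊕0⊕1⊕1⊕1 = 0
Overall=0, syndrome position=0 → no error.

none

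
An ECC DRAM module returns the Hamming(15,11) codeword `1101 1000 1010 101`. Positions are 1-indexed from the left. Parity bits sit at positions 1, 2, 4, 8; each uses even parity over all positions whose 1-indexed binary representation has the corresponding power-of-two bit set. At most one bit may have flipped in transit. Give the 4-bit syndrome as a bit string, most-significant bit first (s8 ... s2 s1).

s1: b1⊕b3⊕b5⊕b7⊕b9⊕b11⊕b13⊕b15 = 1⊕0⊕1⊕0⊕1⊕1⊕1⊕1 = 0
s2: b2⊕b3⊕b6⊕b7⊕b10⊕b11⊕b14⊕b15 = 1⊕0⊕0⊕0⊕0⊕1⊕0⊕1 = 1
s4: b4⊕b5⊕b6⊕b7⊕b12⊕b13⊕b14⊕b15 = 1⊕1⊕0⊕0⊕0⊕1⊕0⊕1 = 0
s8: b8⊕b9⊕b10⊕b11⊕b12⊕b13⊕b14⊕b15 = 0⊕1⊕0⊕1⊕0⊕1⊕0⊕1 = 0
Syndrome (s8...s1) = 0010 → position 2.

0010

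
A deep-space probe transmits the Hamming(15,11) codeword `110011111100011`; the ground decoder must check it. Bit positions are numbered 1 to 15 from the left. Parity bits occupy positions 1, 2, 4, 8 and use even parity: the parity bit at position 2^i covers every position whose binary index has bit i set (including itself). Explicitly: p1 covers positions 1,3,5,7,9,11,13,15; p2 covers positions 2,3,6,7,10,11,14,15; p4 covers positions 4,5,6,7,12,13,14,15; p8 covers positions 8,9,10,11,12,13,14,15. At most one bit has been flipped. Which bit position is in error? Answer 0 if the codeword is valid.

s1: b1⊕b3⊕b5⊕b7⊕b9⊕b11⊕b13⊕b15 = 1⊕0⊕1⊕1⊕1⊕0⊕0⊕1 = 1
s2: b2⊕b3⊕b6⊕b7⊕b10⊕b11⊕b14⊕b15 = 1⊕0⊕1⊕1⊕1⊕0⊕1⊕1 = 0
s4: b4⊕b5⊕b6⊕b7⊕b12⊕b13⊕b14⊕b15 = 0⊕1⊕1⊕1⊕0⊕0⊕1⊕1 = 1
s8: b8⊕b9⊕b10⊕b11⊕b12⊕b13⊕b14⊕b15 = 1⊕1⊕1⊕0⊕0⊕0⊕1⊕1 = 1
Syndrome (s8...s1) = 1101 → position 13.

13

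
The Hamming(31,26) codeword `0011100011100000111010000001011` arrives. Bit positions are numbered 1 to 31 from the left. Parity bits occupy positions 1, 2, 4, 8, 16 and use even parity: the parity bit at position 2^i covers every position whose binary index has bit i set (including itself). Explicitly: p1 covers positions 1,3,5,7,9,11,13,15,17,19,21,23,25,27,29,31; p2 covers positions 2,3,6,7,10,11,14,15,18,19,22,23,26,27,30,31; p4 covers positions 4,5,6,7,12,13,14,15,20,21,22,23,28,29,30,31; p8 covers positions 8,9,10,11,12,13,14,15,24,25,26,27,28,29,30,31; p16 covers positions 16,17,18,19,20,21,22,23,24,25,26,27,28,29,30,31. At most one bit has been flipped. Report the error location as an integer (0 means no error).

18

s1: b1⊕b3⊕b5⊕b7⊕b9⊕b11⊕b13⊕b15⊕b17⊕b19⊕b21⊕b23⊕b25⊕b27⊕b29⊕b31 = 0⊕1⊕1⊕0⊕1⊕1⊕0⊕0⊕1⊕1⊕1⊕0⊕0⊕0⊕0⊕1 = 0
s2: b2⊕b3⊕b6⊕b7⊕b10⊕b11⊕b14⊕b15⊕b18⊕b19⊕b22⊕b23⊕b26⊕b27⊕b30⊕b31 = 0⊕1⊕0⊕0⊕1⊕1⊕0⊕0⊕1⊕1⊕0⊕0⊕0⊕0⊕1⊕1 = 1
s4: b4⊕b5⊕b6⊕b7⊕b12⊕b13⊕b14⊕b15⊕b20⊕b21⊕b22⊕b23⊕b28⊕b29⊕b30⊕b31 = 1⊕1⊕0⊕0⊕0⊕0⊕0⊕0⊕0⊕1⊕0⊕0⊕1⊕0⊕1⊕1 = 0
s8: b8⊕b9⊕b10⊕b11⊕b12⊕b13⊕b14⊕b15⊕b24⊕b25⊕b26⊕b27⊕b28⊕b29⊕b30⊕b31 = 0⊕1⊕1⊕1⊕0⊕0⊕0⊕0⊕0⊕0⊕0⊕0⊕1⊕0⊕1⊕1 = 0
s16: b16⊕b17⊕b18⊕b19⊕b20⊕b21⊕b22⊕b23⊕b24⊕b25⊕b26⊕b27⊕b28⊕b29⊕b30⊕b31 = 0⊕1⊕1⊕1⊕0⊕1⊕0⊕0⊕0⊕0⊕0⊕0⊕1⊕0⊕1⊕1 = 1
Syndrome (s16...s1) = 10010 → position 18.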